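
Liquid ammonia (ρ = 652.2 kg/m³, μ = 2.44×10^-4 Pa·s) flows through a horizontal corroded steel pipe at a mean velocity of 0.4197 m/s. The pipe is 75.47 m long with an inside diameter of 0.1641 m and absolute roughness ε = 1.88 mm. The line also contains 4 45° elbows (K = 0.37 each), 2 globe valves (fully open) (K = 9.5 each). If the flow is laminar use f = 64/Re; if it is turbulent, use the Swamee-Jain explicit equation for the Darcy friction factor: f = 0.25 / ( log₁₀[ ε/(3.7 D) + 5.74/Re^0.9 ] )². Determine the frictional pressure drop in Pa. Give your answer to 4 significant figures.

ΔP ≈ 2238 Pa

Reynolds number Re = ρVD/μ = 652.2 · 0.4197 · 0.1641 / 0.000244 = 1.841e+05.
Re > 4000 → turbulent. Relative roughness ε/D = 0.00188/0.1641 = 0.0115. Swamee-Jain: f = 0.25/(log₁₀[0.0115/3.7 + 5.74/1.841e+05^0.9])² = 0.25/(log₁₀[0.0031 + 0.000105])² = 0.25/(-2.495)² = 0.04017.
Total minor-loss coefficient ΣK = 4·0.37 + 2·9.5 = 20.5.
ΔP = [f·L/D + ΣK]·(ρV²/2) = [0.04017·75.47/0.1641 + 20.5]·(652.2·0.4197²/2) = [18.47 + 20.5]·57.44 = 2238 Pa.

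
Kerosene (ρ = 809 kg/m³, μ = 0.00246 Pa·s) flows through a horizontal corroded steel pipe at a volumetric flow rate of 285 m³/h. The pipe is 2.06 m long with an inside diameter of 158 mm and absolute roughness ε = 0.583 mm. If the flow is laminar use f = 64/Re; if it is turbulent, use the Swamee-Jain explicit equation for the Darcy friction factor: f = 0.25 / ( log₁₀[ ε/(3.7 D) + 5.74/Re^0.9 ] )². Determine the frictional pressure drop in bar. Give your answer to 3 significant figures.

ΔP ≈ 0.0245 bar

Q = 285 m³/h = 285/3600 = 0.07917 m³/s.
Cross-sectional area A = πD²/4 = π(0.158)²/4 = 0.01961 m²; mean velocity V = Q/A = 0.07917/0.01961 = 4.038 m/s.
Reynolds number Re = ρVD/μ = 809 · 4.038 · 0.158 / 0.00246 = 2.098e+05.
Re > 4000 → turbulent. Relative roughness ε/D = 0.000583/0.158 = 0.00369. Swamee-Jain: f = 0.25/(log₁₀[0.00369/3.7 + 5.74/2.098e+05^0.9])² = 0.25/(log₁₀[0.000997 + 9.32e-05])² = 0.25/(-2.962)² = 0.02849.
Darcy-Weisbach: ΔP = f(L/D)(ρV²/2) = 0.02849·(2.06/0.158)·(809·4.038²/2) = 0.02849·13.04·6595 = 2449 Pa.
ΔP = 2449 Pa = 0.0245 bar.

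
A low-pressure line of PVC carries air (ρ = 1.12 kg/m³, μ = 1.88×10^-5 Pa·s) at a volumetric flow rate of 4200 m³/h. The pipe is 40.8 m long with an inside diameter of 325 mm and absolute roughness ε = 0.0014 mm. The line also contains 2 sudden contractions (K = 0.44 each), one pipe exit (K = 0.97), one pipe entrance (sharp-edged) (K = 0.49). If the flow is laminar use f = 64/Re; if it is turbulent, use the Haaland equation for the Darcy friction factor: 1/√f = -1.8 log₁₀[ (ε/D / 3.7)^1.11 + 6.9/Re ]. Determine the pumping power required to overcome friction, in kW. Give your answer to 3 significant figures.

Q = 4200 m³/h = 4200/3600 = 1.167 m³/s.
Cross-sectional area A = πD²/4 = π(0.325)²/4 = 0.08296 m²; mean velocity V = Q/A = 1.167/0.08296 = 14.06 m/s.
Reynolds number Re = ρVD/μ = 1.12 · 14.06 · 0.325 / 1.88e-05 = 2.723e+05.
Re > 4000 → turbulent. Relative roughness ε/D = 1.4e-06/0.325 = 4.31e-06. Haaland: 1/√f = -1.8 log₁₀[(4.31e-06/3.7)^1.11 + 6.9/2.723e+05] = -1.8 log₁₀[2.59e-07 + 2.53e-05] = 8.265, so f = 0.01464.
Total minor-loss coefficient ΣK = 2·0.44 + 1·0.97 + 1·0.49 = 2.34.
ΔP = [f·L/D + ΣK]·(ρV²/2) = [0.01464·40.8/0.325 + 2.34]·(1.12·14.06²/2) = [1.838 + 2.34]·110.8 = 462.7 Pa.
Pumping power P = QΔP = 1.167·462.7 = 539.8 W = 0.540 kW.

P ≈ 0.540 kW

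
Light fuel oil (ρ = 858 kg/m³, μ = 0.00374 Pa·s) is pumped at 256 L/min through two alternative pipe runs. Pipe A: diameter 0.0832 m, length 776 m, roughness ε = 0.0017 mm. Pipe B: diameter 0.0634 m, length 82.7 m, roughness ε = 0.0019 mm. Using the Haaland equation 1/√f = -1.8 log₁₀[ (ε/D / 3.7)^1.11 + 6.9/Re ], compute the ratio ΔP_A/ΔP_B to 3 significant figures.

Pipe A: V = Q/A = 0.004267/0.005437 = 0.7848 m/s; Re = 1.498e+04; ε/D = 2.04e-05; Haaland → f = 0.02775; ΔP_A = f(L/D)(ρV²/2) = 6.837e+04 Pa.
Pipe B: V = Q/A = 0.004267/0.003157 = 1.352 m/s; Re = 1.966e+04; ε/D = 3e-05; Haaland → f = 0.0259; ΔP_B = f(L/D)(ρV²/2) = 2.648e+04 Pa.
ΔP_A/ΔP_B = 6.837e+04/2.648e+04 = 2.58.

ΔP_A/ΔP_B ≈ 2.58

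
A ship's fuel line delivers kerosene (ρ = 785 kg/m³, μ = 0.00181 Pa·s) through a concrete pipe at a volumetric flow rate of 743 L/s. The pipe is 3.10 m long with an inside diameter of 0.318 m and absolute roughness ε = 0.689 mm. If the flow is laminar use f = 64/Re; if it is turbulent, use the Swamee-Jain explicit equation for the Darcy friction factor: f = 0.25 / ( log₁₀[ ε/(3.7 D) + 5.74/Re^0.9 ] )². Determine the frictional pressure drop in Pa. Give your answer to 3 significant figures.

ΔP ≈ 8080 Pa

Q = 743 L/s = 743/1000 = 0.743 m³/s.
Cross-sectional area A = πD²/4 = π(0.318)²/4 = 0.07942 m²; mean velocity V = Q/A = 0.743/0.07942 = 9.355 m/s.
Reynolds number Re = ρVD/μ = 785 · 9.355 · 0.318 / 0.00181 = 1.29e+06.
Re > 4000 → turbulent. Relative roughness ε/D = 0.000689/0.318 = 0.00217. Swamee-Jain: f = 0.25/(log₁₀[0.00217/3.7 + 5.74/1.29e+06^0.9])² = 0.25/(log₁₀[0.000586 + 1.82e-05])² = 0.25/(-3.219)² = 0.02412.
Darcy-Weisbach: ΔP = f(L/D)(ρV²/2) = 0.02412·(3.1/0.318)·(785·9.355²/2) = 0.02412·9.748·3.435e+04 = 8078 Pa.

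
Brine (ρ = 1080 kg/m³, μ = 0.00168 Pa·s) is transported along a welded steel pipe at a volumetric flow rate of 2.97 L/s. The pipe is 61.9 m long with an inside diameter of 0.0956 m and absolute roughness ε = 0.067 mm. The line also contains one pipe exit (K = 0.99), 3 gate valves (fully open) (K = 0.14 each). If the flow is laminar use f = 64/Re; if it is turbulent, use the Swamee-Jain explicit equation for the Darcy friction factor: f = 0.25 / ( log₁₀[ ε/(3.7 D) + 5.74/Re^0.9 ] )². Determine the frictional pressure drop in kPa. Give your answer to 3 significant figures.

ΔP ≈ 1.70 kPa

Q = 2.97 L/s = 2.97/1000 = 0.00297 m³/s.
Cross-sectional area A = πD²/4 = π(0.0956)²/4 = 0.007178 m²; mean velocity V = Q/A = 0.00297/0.007178 = 0.4138 m/s.
Reynolds number Re = ρVD/μ = 1080 · 0.4138 · 0.0956 / 0.00168 = 2.543e+04.
Re > 4000 → turbulent. Relative roughness ε/D = 6.7e-05/0.0956 = 0.000701. Swamee-Jain: f = 0.25/(log₁₀[0.000701/3.7 + 5.74/2.543e+04^0.9])² = 0.25/(log₁₀[0.000189 + 0.000622])² = 0.25/(-3.091)² = 0.02617.
Total minor-loss coefficient ΣK = 1·0.99 + 3·0.14 = 1.41.
ΔP = [f·L/D + ΣK]·(ρV²/2) = [0.02617·61.9/0.0956 + 1.41]·(1080·0.4138²/2) = [16.95 + 1.41]·92.45 = 1697 Pa.
ΔP = 1697 Pa = 1.70 kPa.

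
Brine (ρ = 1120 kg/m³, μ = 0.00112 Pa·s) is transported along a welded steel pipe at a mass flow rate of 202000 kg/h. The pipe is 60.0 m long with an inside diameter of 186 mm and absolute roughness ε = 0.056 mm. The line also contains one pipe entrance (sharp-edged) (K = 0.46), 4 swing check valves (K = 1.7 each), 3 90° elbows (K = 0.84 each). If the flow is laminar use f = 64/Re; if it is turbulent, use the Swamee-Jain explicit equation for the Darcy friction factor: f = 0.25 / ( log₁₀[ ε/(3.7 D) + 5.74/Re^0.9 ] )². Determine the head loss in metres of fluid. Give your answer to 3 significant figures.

ṁ = 202000 kg/h = 202000/3600 = 56.11 kg/s.
A = πD²/4 = π(0.186)²/4 = 0.02717 m²; mean velocity V = ṁ/(ρA) = 56.11/(1120 · 0.02717) = 1.844 m/s.
Reynolds number Re = ρVD/μ = 1120 · 1.844 · 0.186 / 0.00112 = 3.429e+05.
Re > 4000 → turbulent. Relative roughness ε/D = 5.6e-05/0.186 = 0.000301. Swamee-Jain: f = 0.25/(log₁₀[0.000301/3.7 + 5.74/3.429e+05^0.9])² = 0.25/(log₁₀[8.14e-05 + 5.99e-05])² = 0.25/(-3.85)² = 0.01687.
Total minor-loss coefficient ΣK = 1·0.46 + 4·1.7 + 3·0.84 = 9.78.
ΔP = [f·L/D + ΣK]·(ρV²/2) = [0.01687·60/0.186 + 9.78]·(1120·1.844²/2) = [5.441 + 9.78]·1904 = 2.898e+04 Pa.
Head loss h_f = ΔP/(ρg) = 2.898e+04/(1120·9.81) = 2.64 m.

h_f ≈ 2.64 m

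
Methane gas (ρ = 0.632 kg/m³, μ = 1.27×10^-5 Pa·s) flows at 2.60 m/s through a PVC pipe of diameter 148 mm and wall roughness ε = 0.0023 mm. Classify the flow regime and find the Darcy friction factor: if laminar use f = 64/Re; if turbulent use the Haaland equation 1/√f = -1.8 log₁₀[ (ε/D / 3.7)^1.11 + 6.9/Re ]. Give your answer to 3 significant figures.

f ≈ 0.0261

Re = ρVD/μ = 0.632·2.6·0.148/1.27e-05 = 1.915e+04.
Re > 4000 → turbulent. ε/D = 2.3e-06/0.148 = 1.55e-05; Haaland: 1/√f = -1.8 log₁₀[1.08e-06 + 0.00036] = 6.196, so f = 0.02605.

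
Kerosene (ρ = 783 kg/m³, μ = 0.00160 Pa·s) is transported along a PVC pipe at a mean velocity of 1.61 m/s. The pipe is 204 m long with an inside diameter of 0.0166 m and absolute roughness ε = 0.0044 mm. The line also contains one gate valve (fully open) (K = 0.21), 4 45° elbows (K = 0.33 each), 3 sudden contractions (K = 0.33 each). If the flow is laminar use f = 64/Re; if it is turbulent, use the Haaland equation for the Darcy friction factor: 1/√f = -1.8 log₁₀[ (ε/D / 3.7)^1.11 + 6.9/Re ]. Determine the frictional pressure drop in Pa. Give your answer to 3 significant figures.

ΔP ≈ 365000 Pa

Reynolds number Re = ρVD/μ = 783 · 1.61 · 0.0166 / 0.0016 = 1.308e+04.
Re > 4000 → turbulent. Relative roughness ε/D = 4.4e-06/0.0166 = 0.000265. Haaland: 1/√f = -1.8 log₁₀[(0.000265/3.7)^1.11 + 6.9/1.308e+04] = -1.8 log₁₀[2.51e-05 + 0.000528] = 5.864, so f = 0.02909.
Total minor-loss coefficient ΣK = 1·0.21 + 4·0.33 + 3·0.33 = 2.52.
ΔP = [f·L/D + ΣK]·(ρV²/2) = [0.02909·204/0.0166 + 2.52]·(783·1.61²/2) = [357.4 + 2.52]·1015 = 3.653e+05 Pa.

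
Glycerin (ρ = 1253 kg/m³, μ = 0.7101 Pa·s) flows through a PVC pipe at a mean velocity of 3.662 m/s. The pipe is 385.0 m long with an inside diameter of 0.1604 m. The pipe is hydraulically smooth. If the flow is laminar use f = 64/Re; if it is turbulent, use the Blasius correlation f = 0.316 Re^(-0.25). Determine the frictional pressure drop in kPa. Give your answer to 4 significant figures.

ΔP ≈ 1245 kPa

Reynolds number Re = ρVD/μ = 1253 · 3.662 · 0.1604 / 0.71 = 1036.
Re < 2300 → laminar flow, so f = 64/Re = 64/1036 = 0.06175 (the turbulent correlation is not needed).
Darcy-Weisbach: ΔP = f(L/D)(ρV²/2) = 0.06175·(385/0.1604)·(1253·3.662²/2) = 0.06175·2400·8402 = 1.245e+06 Pa.
ΔP = 1.245e+06 Pa = 1245 kPa.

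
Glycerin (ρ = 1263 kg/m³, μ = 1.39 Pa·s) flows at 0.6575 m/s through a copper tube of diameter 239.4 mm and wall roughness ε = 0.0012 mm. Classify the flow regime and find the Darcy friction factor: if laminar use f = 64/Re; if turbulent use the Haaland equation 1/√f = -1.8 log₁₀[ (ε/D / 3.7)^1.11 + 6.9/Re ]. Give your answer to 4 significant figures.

f ≈ 0.4475

Re = ρVD/μ = 1263·0.6575·0.2394/1.39 = 143.
Re < 2300 → laminar, so f = 64/Re = 0.4475 (roughness is irrelevant in laminar flow).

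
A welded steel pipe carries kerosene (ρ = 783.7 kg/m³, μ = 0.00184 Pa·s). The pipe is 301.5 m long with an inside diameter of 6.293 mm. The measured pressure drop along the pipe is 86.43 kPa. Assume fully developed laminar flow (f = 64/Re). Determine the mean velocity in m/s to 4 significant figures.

V ≈ 0.1928 m/s

For laminar flow, f = 64/Re with Re = ρVD/μ, so Darcy-Weisbach reduces to ΔP = 32μLV/D². Solving for V: V = ΔP·D²/(32μL) = 8.643e+04·(0.006293)²/(32·0.00184·301.5) = 0.1928 m/s.
Check: Re = ρVD/μ = 783.7·0.1928·0.006293/0.00184 = 516.8 < 2300, so the laminar assumption holds.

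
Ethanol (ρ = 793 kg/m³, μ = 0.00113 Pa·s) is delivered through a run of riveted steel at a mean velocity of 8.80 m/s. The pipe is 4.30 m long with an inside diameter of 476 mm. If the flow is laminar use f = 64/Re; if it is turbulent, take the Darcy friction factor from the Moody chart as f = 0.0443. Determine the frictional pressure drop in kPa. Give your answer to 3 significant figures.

ΔP ≈ 12.3 kPa

Reynolds number Re = ρVD/μ = 793 · 8.8 · 0.476 / 0.00113 = 2.94e+06.
Re > 4000 → turbulent; use the Moody-chart value f = 0.0443.
Darcy-Weisbach: ΔP = f(L/D)(ρV²/2) = 0.0443·(4.3/0.476)·(793·8.8²/2) = 0.0443·9.034·3.07e+04 = 1.229e+04 Pa.
ΔP = 1.229e+04 Pa = 12.3 kPa.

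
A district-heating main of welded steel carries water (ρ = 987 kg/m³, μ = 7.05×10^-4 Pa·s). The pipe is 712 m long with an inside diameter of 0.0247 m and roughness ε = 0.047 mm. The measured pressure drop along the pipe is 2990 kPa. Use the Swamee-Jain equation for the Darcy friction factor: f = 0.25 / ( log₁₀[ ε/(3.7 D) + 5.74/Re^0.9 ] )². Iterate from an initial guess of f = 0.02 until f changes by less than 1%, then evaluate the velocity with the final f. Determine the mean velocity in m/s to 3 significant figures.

Rearranging Darcy-Weisbach: V = √(2·ΔP·D/(f·L·ρ)). With ε/D = 4.7e-05/0.0247 = 0.0019, iterate starting from f = 0.02:
  f = 0.02 → V = √(2·2.99e+06·0.0247/(0.02·712·987)) = 3.242 m/s; Re = ρVD/μ = 1.121e+05; f → 0.0249
  f = 0.0249 → V = 2.905 m/s; Re = 1.005e+05; f → 0.02507
Converged (Δf/f < 1%). With the final f = 0.02507: V = √(2·2.99e+06·0.0247/(0.02507·712·987)) = 2.896 m/s.

V ≈ 2.90 m/s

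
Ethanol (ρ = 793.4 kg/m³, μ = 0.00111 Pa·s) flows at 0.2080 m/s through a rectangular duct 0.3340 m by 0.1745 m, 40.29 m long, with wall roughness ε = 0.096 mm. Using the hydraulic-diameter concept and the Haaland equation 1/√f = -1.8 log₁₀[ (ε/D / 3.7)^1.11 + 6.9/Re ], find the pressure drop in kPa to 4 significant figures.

Hydraulic diameter D_h = 4A/P = 4·(0.334·0.1745)/(2·(0.334+0.1745)) = 0.2331/1.017 = 0.2292 m.
Re = ρVD_h/μ = 793.4·0.208·0.2292/0.00111 = 3.408e+04.
ε/D_h = 9.6e-05/0.2292 = 0.000419; Haaland gives 1/√f = -1.8 log₁₀[4.17e-05+0.000202] = 6.502, so f = 0.02365.
ΔP = f(L/D_h)(ρV²/2) = 0.02365·40.29/0.2292·17.16 = 71.35 Pa.
ΔP = 0.07135 kPa.

ΔP ≈ 0.07135 kPa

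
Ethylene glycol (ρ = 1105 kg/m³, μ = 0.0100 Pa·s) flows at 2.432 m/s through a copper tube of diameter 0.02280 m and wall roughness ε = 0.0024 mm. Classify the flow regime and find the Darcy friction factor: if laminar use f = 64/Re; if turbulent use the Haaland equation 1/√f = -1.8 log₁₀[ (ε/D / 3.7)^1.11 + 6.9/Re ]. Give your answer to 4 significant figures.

Re = ρVD/μ = 1105·2.432·0.0228/0.01 = 6127.
Re > 4000 → turbulent. ε/D = 2.4e-06/0.0228 = 0.000105; Haaland: 1/√f = -1.8 log₁₀[9e-06 + 0.00113] = 5.301, so f = 0.03559.

f ≈ 0.03559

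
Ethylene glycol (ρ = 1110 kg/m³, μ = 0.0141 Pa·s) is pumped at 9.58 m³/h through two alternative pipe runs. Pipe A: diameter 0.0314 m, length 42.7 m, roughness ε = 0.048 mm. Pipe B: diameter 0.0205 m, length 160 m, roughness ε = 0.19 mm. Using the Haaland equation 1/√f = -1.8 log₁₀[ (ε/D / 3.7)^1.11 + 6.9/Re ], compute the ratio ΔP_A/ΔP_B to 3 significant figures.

ΔP_A/ΔP_B ≈ 0.0263

Pipe A: V = Q/A = 0.002661/0.0007744 = 3.436 m/s; Re = 8495; ε/D = 0.00153; Haaland → f = 0.03417; ΔP_A = f(L/D)(ρV²/2) = 3.046e+05 Pa.
Pipe B: V = Q/A = 0.002661/0.0003301 = 8.062 m/s; Re = 1.301e+04; ε/D = 0.00927; Haaland → f = 0.04116; ΔP_B = f(L/D)(ρV²/2) = 1.159e+07 Pa.
ΔP_A/ΔP_B = 3.046e+05/1.159e+07 = 0.0263.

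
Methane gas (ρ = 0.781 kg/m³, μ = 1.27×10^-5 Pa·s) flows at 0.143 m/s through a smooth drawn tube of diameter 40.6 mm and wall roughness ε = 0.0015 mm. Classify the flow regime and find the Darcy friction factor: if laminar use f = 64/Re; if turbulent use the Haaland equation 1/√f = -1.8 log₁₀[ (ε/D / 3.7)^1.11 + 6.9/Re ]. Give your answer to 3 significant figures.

Re = ρVD/μ = 0.781·0.143·0.0406/1.27e-05 = 357.
Re < 2300 → laminar, so f = 64/Re = 0.1793 (roughness is irrelevant in laminar flow).

f ≈ 0.179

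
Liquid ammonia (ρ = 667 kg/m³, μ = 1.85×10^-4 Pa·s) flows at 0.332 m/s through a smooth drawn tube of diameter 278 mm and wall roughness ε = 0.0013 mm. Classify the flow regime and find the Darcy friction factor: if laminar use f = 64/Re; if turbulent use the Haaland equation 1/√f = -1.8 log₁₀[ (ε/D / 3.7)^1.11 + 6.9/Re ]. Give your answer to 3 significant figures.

Re = ρVD/μ = 667·0.332·0.278/0.000185 = 3.328e+05.
Re > 4000 → turbulent. ε/D = 1.3e-06/0.278 = 4.68e-06; Haaland: 1/√f = -1.8 log₁₀[2.84e-07 + 2.07e-05] = 8.419, so f = 0.01411.

f ≈ 0.0141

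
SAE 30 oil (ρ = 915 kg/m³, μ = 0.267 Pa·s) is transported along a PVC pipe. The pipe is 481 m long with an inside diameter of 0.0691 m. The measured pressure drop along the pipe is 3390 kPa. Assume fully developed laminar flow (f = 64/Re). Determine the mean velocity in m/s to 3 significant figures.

For laminar flow, f = 64/Re with Re = ρVD/μ, so Darcy-Weisbach reduces to ΔP = 32μLV/D². Solving for V: V = ΔP·D²/(32μL) = 3.39e+06·(0.0691)²/(32·0.267·481) = 3.939 m/s.
Check: Re = ρVD/μ = 915·3.939·0.0691/0.267 = 932.7 < 2300, so the laminar assumption holds.

V ≈ 3.94 m/s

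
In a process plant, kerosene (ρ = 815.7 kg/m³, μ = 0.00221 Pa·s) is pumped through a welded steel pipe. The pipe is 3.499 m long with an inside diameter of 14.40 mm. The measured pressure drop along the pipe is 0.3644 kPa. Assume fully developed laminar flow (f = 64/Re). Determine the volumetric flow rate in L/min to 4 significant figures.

Q ≈ 2.984 L/min

For laminar flow, f = 64/Re with Re = ρVD/μ, so Darcy-Weisbach reduces to ΔP = 32μLV/D². Solving for V: V = ΔP·D²/(32μL) = 364.4·(0.0144)²/(32·0.00221·3.499) = 0.3054 m/s.
Check: Re = ρVD/μ = 815.7·0.3054·0.0144/0.00221 = 1623 < 2300, so the laminar assumption holds.
Q = V·A = 0.3054·(π/4·0.0144²) = 4.973e-05 m³/s = 2.984 L/min.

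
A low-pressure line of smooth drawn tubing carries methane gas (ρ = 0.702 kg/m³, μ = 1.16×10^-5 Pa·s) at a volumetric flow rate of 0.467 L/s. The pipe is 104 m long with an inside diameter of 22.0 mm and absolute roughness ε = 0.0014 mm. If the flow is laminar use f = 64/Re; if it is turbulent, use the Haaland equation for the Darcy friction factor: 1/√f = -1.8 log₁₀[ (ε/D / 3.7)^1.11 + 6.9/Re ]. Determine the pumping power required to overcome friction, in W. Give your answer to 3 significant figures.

Q = 0.467 L/s = 0.467/1000 = 0.000467 m³/s.
Cross-sectional area A = πD²/4 = π(0.022)²/4 = 0.0003801 m²; mean velocity V = Q/A = 0.000467/0.0003801 = 1.229 m/s.
Reynolds number Re = ρVD/μ = 0.702 · 1.229 · 0.022 / 1.16e-05 = 1636.
Re < 2300 → laminar flow, so f = 64/Re = 64/1636 = 0.03913 (the turbulent correlation is not needed).
Darcy-Weisbach: ΔP = f(L/D)(ρV²/2) = 0.03913·(104/0.022)·(0.702·1.229²/2) = 0.03913·4727·0.5297 = 97.99 Pa.
Pumping power P = QΔP = 0.000467·97.99 = 0.04576 W = 0.0458 W.

P ≈ 0.0458 W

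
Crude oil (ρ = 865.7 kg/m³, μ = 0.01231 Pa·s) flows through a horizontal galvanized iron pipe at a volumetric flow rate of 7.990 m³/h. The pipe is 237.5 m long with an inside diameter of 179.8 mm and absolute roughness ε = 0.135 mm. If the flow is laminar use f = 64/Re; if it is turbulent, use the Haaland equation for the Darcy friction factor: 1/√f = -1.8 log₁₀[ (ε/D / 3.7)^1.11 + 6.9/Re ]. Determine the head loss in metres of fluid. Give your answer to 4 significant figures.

Q = 7.990 m³/h = 7.990/3600 = 0.002219 m³/s.
Cross-sectional area A = πD²/4 = π(0.1798)²/4 = 0.02539 m²; mean velocity V = Q/A = 0.002219/0.02539 = 0.08741 m/s.
Reynolds number Re = ρVD/μ = 865.7 · 0.08741 · 0.1798 / 0.0123 = 1105.
Re < 2300 → laminar flow, so f = 64/Re = 64/1105 = 0.0579 (the turbulent correlation is not needed).
Darcy-Weisbach: ΔP = f(L/D)(ρV²/2) = 0.0579·(237.5/0.1798)·(865.7·0.08741²/2) = 0.0579·1321·3.307 = 253 Pa.
Head loss h_f = ΔP/(ρg) = 253/(865.7·9.81) = 0.02979 m.

h_f ≈ 0.02979 m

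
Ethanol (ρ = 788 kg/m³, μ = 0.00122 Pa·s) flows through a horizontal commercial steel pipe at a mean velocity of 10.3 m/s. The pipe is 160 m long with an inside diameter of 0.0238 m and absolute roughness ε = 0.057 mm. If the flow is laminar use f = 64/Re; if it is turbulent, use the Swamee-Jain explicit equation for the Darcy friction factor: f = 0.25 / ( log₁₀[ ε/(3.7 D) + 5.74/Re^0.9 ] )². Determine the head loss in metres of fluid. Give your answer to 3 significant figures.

h_f ≈ 937 m

Reynolds number Re = ρVD/μ = 788 · 10.3 · 0.0238 / 0.00122 = 1.583e+05.
Re > 4000 → turbulent. Relative roughness ε/D = 5.7e-05/0.0238 = 0.00239. Swamee-Jain: f = 0.25/(log₁₀[0.00239/3.7 + 5.74/1.583e+05^0.9])² = 0.25/(log₁₀[0.000647 + 0.00012])² = 0.25/(-3.115)² = 0.02576.
Darcy-Weisbach: ΔP = f(L/D)(ρV²/2) = 0.02576·(160/0.0238)·(788·10.3²/2) = 0.02576·6723·4.18e+04 = 7.24e+06 Pa.
Head loss h_f = ΔP/(ρg) = 7.24e+06/(788·9.81) = 937 m.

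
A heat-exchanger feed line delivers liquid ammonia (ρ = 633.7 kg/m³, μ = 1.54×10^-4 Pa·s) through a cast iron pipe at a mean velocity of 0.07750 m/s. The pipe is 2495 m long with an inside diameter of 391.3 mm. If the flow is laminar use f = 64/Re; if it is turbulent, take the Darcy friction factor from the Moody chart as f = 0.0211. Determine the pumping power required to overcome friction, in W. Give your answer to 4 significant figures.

P ≈ 2.386 W

Reynolds number Re = ρVD/μ = 633.7 · 0.0775 · 0.3913 / 0.000154 = 1.248e+05.
Re > 4000 → turbulent; use the Moody-chart value f = 0.0211.
Darcy-Weisbach: ΔP = f(L/D)(ρV²/2) = 0.0211·(2495/0.3913)·(633.7·0.0775²/2) = 0.0211·6376·1.903 = 256 Pa.
Q = V·A = 0.0775·0.1203 = 0.00932 m³/s.
Pumping power P = QΔP = 0.00932·256 = 2.3862 W = 2.386 W.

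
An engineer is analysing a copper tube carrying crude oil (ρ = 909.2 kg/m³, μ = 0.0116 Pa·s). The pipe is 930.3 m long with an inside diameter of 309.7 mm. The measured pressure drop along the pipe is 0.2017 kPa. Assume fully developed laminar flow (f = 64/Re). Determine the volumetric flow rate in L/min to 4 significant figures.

Q ≈ 253.2 L/min

For laminar flow, f = 64/Re with Re = ρVD/μ, so Darcy-Weisbach reduces to ΔP = 32μLV/D². Solving for V: V = ΔP·D²/(32μL) = 201.7·(0.3097)²/(32·0.0116·930.3) = 0.05602 m/s.
Check: Re = ρVD/μ = 909.2·0.05602·0.3097/0.0116 = 1360 < 2300, so the laminar assumption holds.
Q = V·A = 0.05602·(π/4·0.3097²) = 0.00422 m³/s = 253.2 L/min.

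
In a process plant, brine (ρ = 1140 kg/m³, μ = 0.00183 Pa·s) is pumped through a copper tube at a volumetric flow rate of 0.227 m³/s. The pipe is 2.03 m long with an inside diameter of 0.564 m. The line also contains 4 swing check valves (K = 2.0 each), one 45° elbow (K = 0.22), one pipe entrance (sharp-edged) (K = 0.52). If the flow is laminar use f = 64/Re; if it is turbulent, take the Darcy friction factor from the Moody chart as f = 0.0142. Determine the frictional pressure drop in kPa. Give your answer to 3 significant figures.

Cross-sectional area A = πD²/4 = π(0.564)²/4 = 0.2498 m²; mean velocity V = Q/A = 0.227/0.2498 = 0.9086 m/s.
Reynolds number Re = ρVD/μ = 1140 · 0.9086 · 0.564 / 0.00183 = 3.192e+05.
Re > 4000 → turbulent; use the Moody-chart value f = 0.0142.
Total minor-loss coefficient ΣK = 4·2 + 1·0.22 + 1·0.52 = 8.74.
ΔP = [f·L/D + ΣK]·(ρV²/2) = [0.0142·2.03/0.564 + 8.74]·(1140·0.9086²/2) = [0.05111 + 8.74]·470.6 = 4137 Pa.
ΔP = 4137 Pa = 4.14 kPa.

ΔP ≈ 4.14 kPa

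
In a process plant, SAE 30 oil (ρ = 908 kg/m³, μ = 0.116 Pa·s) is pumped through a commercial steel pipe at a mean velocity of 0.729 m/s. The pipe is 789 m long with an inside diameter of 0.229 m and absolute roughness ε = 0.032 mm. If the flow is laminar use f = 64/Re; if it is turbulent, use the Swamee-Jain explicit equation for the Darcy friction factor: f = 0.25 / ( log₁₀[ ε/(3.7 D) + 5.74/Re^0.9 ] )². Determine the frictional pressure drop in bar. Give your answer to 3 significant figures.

ΔP ≈ 0.407 bar

Reynolds number Re = ρVD/μ = 908 · 0.729 · 0.229 / 0.116 = 1307.
Re < 2300 → laminar flow, so f = 64/Re = 64/1307 = 0.04898 (the turbulent correlation is not needed).
Darcy-Weisbach: ΔP = f(L/D)(ρV²/2) = 0.04898·(789/0.229)·(908·0.729²/2) = 0.04898·3445·241.3 = 4.071e+04 Pa.
ΔP = 4.071e+04 Pa = 0.407 bar.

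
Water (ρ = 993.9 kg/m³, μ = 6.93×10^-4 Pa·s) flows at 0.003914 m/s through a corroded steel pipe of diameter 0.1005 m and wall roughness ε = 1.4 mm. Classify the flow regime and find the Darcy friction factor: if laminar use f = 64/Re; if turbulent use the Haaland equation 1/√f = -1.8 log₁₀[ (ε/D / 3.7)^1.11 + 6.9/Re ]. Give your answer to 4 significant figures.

Re = ρVD/μ = 993.9·0.003914·0.1005/0.000693 = 564.2.
Re < 2300 → laminar, so f = 64/Re = 0.1134 (roughness is irrelevant in laminar flow).

f ≈ 0.1134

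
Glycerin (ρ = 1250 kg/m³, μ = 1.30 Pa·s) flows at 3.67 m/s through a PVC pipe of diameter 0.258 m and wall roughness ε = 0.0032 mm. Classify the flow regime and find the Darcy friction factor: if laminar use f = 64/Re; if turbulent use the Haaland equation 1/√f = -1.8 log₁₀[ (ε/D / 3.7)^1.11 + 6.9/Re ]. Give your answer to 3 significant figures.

f ≈ 0.0703

Re = ρVD/μ = 1250·3.67·0.258/1.3 = 910.4.
Re < 2300 → laminar, so f = 64/Re = 0.0703 (roughness is irrelevant in laminar flow).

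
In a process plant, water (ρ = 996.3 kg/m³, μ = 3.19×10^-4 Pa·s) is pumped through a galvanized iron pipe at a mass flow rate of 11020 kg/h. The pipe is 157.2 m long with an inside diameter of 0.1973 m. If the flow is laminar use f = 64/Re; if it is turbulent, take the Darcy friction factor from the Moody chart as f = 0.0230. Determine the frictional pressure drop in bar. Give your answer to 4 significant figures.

ΔP ≈ 9.219×10^-4 bar

ṁ = 11020 kg/h = 11020/3600 = 3.061 kg/s.
A = πD²/4 = π(0.1973)²/4 = 0.03057 m²; mean velocity V = ṁ/(ρA) = 3.061/(996.3 · 0.03057) = 0.1005 m/s.
Reynolds number Re = ρVD/μ = 996.3 · 0.1005 · 0.1973 / 0.000319 = 6.193e+04.
Re > 4000 → turbulent; use the Moody-chart value f = 0.0230.
Darcy-Weisbach: ΔP = f(L/D)(ρV²/2) = 0.023·(157.2/0.1973)·(996.3·0.1005²/2) = 0.023·796.8·5.031 = 92.19 Pa.
ΔP = 92.19 Pa = 9.219×10^-4 bar.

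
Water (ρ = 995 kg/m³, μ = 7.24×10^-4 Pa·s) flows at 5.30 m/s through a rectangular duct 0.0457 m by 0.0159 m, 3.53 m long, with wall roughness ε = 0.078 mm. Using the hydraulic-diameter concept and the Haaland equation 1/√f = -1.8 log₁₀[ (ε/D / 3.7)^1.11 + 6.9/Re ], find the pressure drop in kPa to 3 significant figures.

Hydraulic diameter D_h = 4A/P = 4·(0.0457·0.0159)/(2·(0.0457+0.0159)) = 0.002907/0.1232 = 0.02359 m.
Re = ρVD_h/μ = 995·5.3·0.02359/0.000724 = 1.718e+05.
ε/D_h = 7.8e-05/0.02359 = 0.00331; Haaland gives 1/√f = -1.8 log₁₀[0.000413+4.02e-05] = 6.019, so f = 0.0276.
ΔP = f(L/D_h)(ρV²/2) = 0.0276·3.53/0.02359·1.397e+04 = 5.772e+04 Pa.
ΔP = 57.7 kPa.

ΔP ≈ 57.7 kPa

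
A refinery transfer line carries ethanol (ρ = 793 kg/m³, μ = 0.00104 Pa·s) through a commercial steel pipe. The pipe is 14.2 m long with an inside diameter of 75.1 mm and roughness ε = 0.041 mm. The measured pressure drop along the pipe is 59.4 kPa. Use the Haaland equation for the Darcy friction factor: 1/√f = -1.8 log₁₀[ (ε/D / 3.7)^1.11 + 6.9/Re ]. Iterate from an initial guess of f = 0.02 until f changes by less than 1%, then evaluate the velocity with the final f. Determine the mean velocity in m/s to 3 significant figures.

Rearranging Darcy-Weisbach: V = √(2·ΔP·D/(f·L·ρ)). With ε/D = 4.1e-05/0.0751 = 0.000546, iterate starting from f = 0.02:
  f = 0.02 → V = √(2·5.94e+04·0.0751/(0.02·14.2·793)) = 6.294 m/s; Re = ρVD/μ = 3.604e+05; f → 0.01814
  f = 0.01814 → V = 6.608 m/s; Re = 3.784e+05; f → 0.0181
Converged (Δf/f < 1%). With the final f = 0.0181: V = √(2·5.94e+04·0.0751/(0.0181·14.2·793)) = 6.617 m/s.

V ≈ 6.62 m/s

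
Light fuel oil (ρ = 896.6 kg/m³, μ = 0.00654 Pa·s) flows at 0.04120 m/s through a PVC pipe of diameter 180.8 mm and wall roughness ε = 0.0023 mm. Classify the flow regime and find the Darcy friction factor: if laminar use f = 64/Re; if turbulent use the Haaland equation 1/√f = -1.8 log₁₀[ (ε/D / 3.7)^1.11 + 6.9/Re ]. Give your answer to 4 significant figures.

Re = ρVD/μ = 896.6·0.0412·0.1808/0.00654 = 1021.
Re < 2300 → laminar, so f = 64/Re = 0.06267 (roughness is irrelevant in laminar flow).

f ≈ 0.06267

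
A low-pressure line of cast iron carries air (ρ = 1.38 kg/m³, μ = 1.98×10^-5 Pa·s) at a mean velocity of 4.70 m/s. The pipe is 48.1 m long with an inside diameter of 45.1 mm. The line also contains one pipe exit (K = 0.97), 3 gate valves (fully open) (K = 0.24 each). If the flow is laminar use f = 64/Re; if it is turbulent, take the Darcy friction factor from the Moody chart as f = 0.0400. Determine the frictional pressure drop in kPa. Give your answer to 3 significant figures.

ΔP ≈ 0.676 kPa

Reynolds number Re = ρVD/μ = 1.38 · 4.7 · 0.0451 / 1.98e-05 = 1.477e+04.
Re > 4000 → turbulent; use the Moody-chart value f = 0.0400.
Total minor-loss coefficient ΣK = 1·0.97 + 3·0.24 = 1.69.
ΔP = [f·L/D + ΣK]·(ρV²/2) = [0.04·48.1/0.0451 + 1.69]·(1.38·4.7²/2) = [42.66 + 1.69]·15.24 = 676 Pa.
ΔP = 676 Pa = 0.676 kPa.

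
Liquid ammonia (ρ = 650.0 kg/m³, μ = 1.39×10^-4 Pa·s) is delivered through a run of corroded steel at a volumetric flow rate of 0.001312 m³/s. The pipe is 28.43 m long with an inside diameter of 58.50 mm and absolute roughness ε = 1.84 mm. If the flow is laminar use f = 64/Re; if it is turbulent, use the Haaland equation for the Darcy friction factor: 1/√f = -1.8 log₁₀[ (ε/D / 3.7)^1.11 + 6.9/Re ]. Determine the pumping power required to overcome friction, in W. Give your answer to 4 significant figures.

P ≈ 2.896 W

Cross-sectional area A = πD²/4 = π(0.0585)²/4 = 0.002688 m²; mean velocity V = Q/A = 0.001312/0.002688 = 0.4881 m/s.
Reynolds number Re = ρVD/μ = 650 · 0.4881 · 0.0585 / 0.000139 = 1.335e+05.
Re > 4000 → turbulent. Relative roughness ε/D = 0.00184/0.0585 = 0.0315. Haaland: 1/√f = -1.8 log₁₀[(0.0315/3.7)^1.11 + 6.9/1.335e+05] = -1.8 log₁₀[0.00503 + 5.17e-05] = 4.129, so f = 0.05866.
Darcy-Weisbach: ΔP = f(L/D)(ρV²/2) = 0.05866·(28.43/0.0585)·(650·0.4881²/2) = 0.05866·486·77.44 = 2207 Pa.
Pumping power P = QΔP = 0.001312·2207 = 2.8962 W = 2.896 W.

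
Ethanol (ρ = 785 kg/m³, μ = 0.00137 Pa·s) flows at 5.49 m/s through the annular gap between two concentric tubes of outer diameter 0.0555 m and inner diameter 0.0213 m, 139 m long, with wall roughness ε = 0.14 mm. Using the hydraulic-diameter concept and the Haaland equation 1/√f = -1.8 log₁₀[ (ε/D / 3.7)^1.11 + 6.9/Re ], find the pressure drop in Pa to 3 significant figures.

ΔP ≈ 1.42×10^6 Pa

Hydraulic diameter D_h = 4A/P = D_o - D_i = 0.0555 - 0.0213 = 0.0342 m.
Re = ρVD_h/μ = 785·5.49·0.0342/0.00137 = 1.076e+05.
ε/D_h = 0.00014/0.0342 = 0.00409; Haaland gives 1/√f = -1.8 log₁₀[0.000523+6.41e-05] = 5.816, so f = 0.02956.
ΔP = f(L/D_h)(ρV²/2) = 0.02956·139/0.0342·1.183e+04 = 1.421e+06 Pa.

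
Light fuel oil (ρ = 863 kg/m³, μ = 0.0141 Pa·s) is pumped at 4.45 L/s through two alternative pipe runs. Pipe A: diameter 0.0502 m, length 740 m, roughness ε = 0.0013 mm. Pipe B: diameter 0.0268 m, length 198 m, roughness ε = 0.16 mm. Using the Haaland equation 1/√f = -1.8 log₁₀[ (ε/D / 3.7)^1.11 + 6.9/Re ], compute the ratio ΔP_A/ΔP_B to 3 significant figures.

ΔP_A/ΔP_B ≈ 0.149

Pipe A: V = Q/A = 0.00445/0.001979 = 2.248 m/s; Re = 6908; ε/D = 2.59e-05; Haaland → f = 0.0343; ΔP_A = f(L/D)(ρV²/2) = 1.103e+06 Pa.
Pipe B: V = Q/A = 0.00445/0.0005641 = 7.889 m/s; Re = 1.294e+04; ε/D = 0.00597; Haaland → f = 0.0373; ΔP_B = f(L/D)(ρV²/2) = 7.4e+06 Pa.
ΔP_A/ΔP_B = 1.103e+06/7.4e+06 = 0.149.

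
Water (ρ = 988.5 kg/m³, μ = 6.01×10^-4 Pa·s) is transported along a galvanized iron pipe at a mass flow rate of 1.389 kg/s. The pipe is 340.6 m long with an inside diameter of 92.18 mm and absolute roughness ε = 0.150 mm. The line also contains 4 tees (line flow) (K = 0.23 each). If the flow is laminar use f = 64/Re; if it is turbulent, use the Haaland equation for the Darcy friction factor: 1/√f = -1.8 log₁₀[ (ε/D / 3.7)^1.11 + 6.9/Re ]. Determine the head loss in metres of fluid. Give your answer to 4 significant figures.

h_f ≈ 0.2258 m

A = πD²/4 = π(0.09218)²/4 = 0.006674 m²; mean velocity V = ṁ/(ρA) = 1.389/(988.5 · 0.006674) = 0.2106 m/s.
Reynolds number Re = ρVD/μ = 988.5 · 0.2106 · 0.09218 / 0.000601 = 3.192e+04.
Re > 4000 → turbulent. Relative roughness ε/D = 0.00015/0.09218 = 0.00163. Haaland: 1/√f = -1.8 log₁₀[(0.00163/3.7)^1.11 + 6.9/3.192e+04] = -1.8 log₁₀[0.000188 + 0.000216] = 6.108, so f = 0.0268.
Total minor-loss coefficient ΣK = 4·0.23 = 0.92.
ΔP = [f·L/D + ΣK]·(ρV²/2) = [0.0268·340.6/0.09218 + 0.92]·(988.5·0.2106²/2) = [99.03 + 0.92]·21.91 = 2190 Pa.
Head loss h_f = ΔP/(ρg) = 2190/(988.5·9.81) = 0.2258 m.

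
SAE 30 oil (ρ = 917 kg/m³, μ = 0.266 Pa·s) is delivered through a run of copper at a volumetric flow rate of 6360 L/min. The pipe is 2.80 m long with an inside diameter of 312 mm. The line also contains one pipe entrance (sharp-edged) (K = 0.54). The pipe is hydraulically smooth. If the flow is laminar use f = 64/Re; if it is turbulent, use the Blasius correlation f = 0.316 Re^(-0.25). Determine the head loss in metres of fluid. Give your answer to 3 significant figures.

h_f ≈ 0.0906 m

Q = 6360 L/min = 6360/60000 = 0.106 m³/s.
Cross-sectional area A = πD²/4 = π(0.312)²/4 = 0.07645 m²; mean velocity V = Q/A = 0.106/0.07645 = 1.386 m/s.
Reynolds number Re = ρVD/μ = 917 · 1.386 · 0.312 / 0.266 = 1491.
Re < 2300 → laminar flow, so f = 64/Re = 64/1491 = 0.04292 (the turbulent correlation is not needed).
Total minor-loss coefficient ΣK = 1·0.54 = 0.54.
ΔP = [f·L/D + ΣK]·(ρV²/2) = [0.04292·2.8/0.312 + 0.54]·(917·1.386²/2) = [0.3852 + 0.54]·881.4 = 815.4 Pa.
Head loss h_f = ΔP/(ρg) = 815.4/(917·9.81) = 0.0906 m.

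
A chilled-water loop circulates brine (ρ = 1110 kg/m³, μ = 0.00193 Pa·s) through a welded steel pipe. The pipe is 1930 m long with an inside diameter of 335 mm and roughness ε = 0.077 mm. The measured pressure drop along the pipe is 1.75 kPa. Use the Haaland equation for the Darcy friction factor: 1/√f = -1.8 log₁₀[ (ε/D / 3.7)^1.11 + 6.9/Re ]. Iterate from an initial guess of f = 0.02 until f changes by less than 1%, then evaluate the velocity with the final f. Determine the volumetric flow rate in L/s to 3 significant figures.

Q ≈ 13.3 L/s

Rearranging Darcy-Weisbach: V = √(2·ΔP·D/(f·L·ρ)). With ε/D = 7.7e-05/0.335 = 0.00023, iterate starting from f = 0.02:
  f = 0.02 → V = √(2·1750·0.335/(0.02·1930·1110)) = 0.1654 m/s; Re = ρVD/μ = 3.187e+04; f → 0.02351
  f = 0.02351 → V = 0.1526 m/s; Re = 2.94e+04; f → 0.02393
  f = 0.02393 → V = 0.1512 m/s; Re = 2.914e+04; f → 0.02397
Converged (Δf/f < 1%). With the final f = 0.02397: V = √(2·1750·0.335/(0.02397·1930·1110)) = 0.1511 m/s.
Q = V·A = 0.1511·(π/4·0.335²) = 0.01332 m³/s = 13.3 L/s.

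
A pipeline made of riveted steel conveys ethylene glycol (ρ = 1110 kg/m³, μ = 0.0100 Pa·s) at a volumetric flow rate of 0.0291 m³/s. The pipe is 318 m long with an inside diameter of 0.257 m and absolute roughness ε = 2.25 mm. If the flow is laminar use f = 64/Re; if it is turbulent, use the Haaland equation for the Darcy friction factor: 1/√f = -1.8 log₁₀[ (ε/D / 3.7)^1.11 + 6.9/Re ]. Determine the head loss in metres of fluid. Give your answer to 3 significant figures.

Cross-sectional area A = πD²/4 = π(0.257)²/4 = 0.05187 m²; mean velocity V = Q/A = 0.0291/0.05187 = 0.561 m/s.
Reynolds number Re = ρVD/μ = 1110 · 0.561 · 0.257 / 0.01 = 1.6e+04.
Re > 4000 → turbulent. Relative roughness ε/D = 0.00225/0.257 = 0.00875. Haaland: 1/√f = -1.8 log₁₀[(0.00875/3.7)^1.11 + 6.9/1.6e+04] = -1.8 log₁₀[0.00122 + 0.000431] = 5.01, so f = 0.03985.
Darcy-Weisbach: ΔP = f(L/D)(ρV²/2) = 0.03985·(318/0.257)·(1110·0.561²/2) = 0.03985·1237·174.6 = 8611 Pa.
Head loss h_f = ΔP/(ρg) = 8611/(1110·9.81) = 0.791 m.

h_f ≈ 0.791 m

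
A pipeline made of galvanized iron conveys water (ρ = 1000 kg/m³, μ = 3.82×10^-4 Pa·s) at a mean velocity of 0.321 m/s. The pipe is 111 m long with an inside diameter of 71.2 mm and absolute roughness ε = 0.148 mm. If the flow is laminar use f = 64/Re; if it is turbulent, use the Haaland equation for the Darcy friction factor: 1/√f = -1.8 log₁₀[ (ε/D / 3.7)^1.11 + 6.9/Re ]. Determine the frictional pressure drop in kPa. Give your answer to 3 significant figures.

Reynolds number Re = ρVD/μ = 1000 · 0.321 · 0.0712 / 0.000382 = 5.983e+04.
Re > 4000 → turbulent. Relative roughness ε/D = 0.000148/0.0712 = 0.00208. Haaland: 1/√f = -1.8 log₁₀[(0.00208/3.7)^1.11 + 6.9/5.983e+04] = -1.8 log₁₀[0.000247 + 0.000115] = 6.194, so f = 0.02606.
Darcy-Weisbach: ΔP = f(L/D)(ρV²/2) = 0.02606·(111/0.0712)·(1000·0.321²/2) = 0.02606·1559·51.52 = 2093 Pa.
ΔP = 2093 Pa = 2.09 kPa.

ΔP ≈ 2.09 kPa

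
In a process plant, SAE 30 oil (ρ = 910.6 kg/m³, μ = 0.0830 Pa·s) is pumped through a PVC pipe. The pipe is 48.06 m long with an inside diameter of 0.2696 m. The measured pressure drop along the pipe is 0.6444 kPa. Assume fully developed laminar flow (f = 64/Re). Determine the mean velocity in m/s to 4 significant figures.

V ≈ 0.3669 m/s

For laminar flow, f = 64/Re with Re = ρVD/μ, so Darcy-Weisbach reduces to ΔP = 32μLV/D². Solving for V: V = ΔP·D²/(32μL) = 644.4·(0.2696)²/(32·0.083·48.06) = 0.3669 m/s.
Check: Re = ρVD/μ = 910.6·0.3669·0.2696/0.083 = 1085 < 2300, so the laminar assumption holds.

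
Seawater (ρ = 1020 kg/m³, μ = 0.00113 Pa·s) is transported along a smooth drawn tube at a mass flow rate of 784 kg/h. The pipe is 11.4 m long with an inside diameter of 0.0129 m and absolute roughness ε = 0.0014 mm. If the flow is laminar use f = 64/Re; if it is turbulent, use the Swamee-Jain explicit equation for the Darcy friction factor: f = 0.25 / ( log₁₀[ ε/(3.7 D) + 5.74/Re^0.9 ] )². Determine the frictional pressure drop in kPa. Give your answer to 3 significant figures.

ṁ = 784 kg/h = 784/3600 = 0.2178 kg/s.
A = πD²/4 = π(0.0129)²/4 = 0.0001307 m²; mean velocity V = ṁ/(ρA) = 0.2178/(1020 · 0.0001307) = 1.634 m/s.
Reynolds number Re = ρVD/μ = 1020 · 1.634 · 0.0129 / 0.00113 = 1.902e+04.
Re > 4000 → turbulent. Relative roughness ε/D = 1.4e-06/0.0129 = 0.000109. Swamee-Jain: f = 0.25/(log₁₀[0.000109/3.7 + 5.74/1.902e+04^0.9])² = 0.25/(log₁₀[2.93e-05 + 0.000808])² = 0.25/(-3.077)² = 0.02641.
Darcy-Weisbach: ΔP = f(L/D)(ρV²/2) = 0.02641·(11.4/0.0129)·(1020·1.634²/2) = 0.02641·883.7·1361 = 3.176e+04 Pa.
ΔP = 3.176e+04 Pa = 31.8 kPa.

ΔP ≈ 31.8 kPa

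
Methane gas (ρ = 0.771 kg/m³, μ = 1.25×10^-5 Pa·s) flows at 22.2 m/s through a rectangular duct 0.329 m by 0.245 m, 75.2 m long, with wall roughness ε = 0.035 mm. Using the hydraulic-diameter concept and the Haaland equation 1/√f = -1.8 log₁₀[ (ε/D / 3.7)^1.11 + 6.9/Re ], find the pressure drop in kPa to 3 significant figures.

Hydraulic diameter D_h = 4A/P = 4·(0.329·0.245)/(2·(0.329+0.245)) = 0.3224/1.148 = 0.2809 m.
Re = ρVD_h/μ = 0.771·22.2·0.2809/1.25e-05 = 3.846e+05.
ε/D_h = 3.5e-05/0.2809 = 0.000125; Haaland gives 1/√f = -1.8 log₁₀[1.08e-05+1.79e-05] = 8.173, so f = 0.01497.
ΔP = f(L/D_h)(ρV²/2) = 0.01497·75.2/0.2809·190 = 761.5 Pa.
ΔP = 0.762 kPa.

ΔP ≈ 0.762 kPa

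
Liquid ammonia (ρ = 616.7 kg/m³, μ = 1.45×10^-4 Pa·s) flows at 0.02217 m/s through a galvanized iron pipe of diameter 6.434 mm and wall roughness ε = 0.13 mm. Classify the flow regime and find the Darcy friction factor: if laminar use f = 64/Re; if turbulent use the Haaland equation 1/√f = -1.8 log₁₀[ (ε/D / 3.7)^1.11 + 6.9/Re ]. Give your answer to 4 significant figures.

f ≈ 0.1055

Re = ρVD/μ = 616.7·0.02217·0.006434/0.000145 = 606.7.
Re < 2300 → laminar, so f = 64/Re = 0.1055 (roughness is irrelevant in laminar flow).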